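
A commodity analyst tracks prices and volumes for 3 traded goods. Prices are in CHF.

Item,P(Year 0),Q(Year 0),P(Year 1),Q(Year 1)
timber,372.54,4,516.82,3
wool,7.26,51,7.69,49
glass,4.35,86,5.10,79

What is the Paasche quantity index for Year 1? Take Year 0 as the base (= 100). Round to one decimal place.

80.4

Paasche quantity index uses current-period prices as weights.
ΣP(Year 1)·Q(Year 1) = 516.82×3 + 7.69×49 + 5.10×79 = 1550.46 + 376.81 + 402.9 = 2330.17
ΣP(Year 1)·Q(Year 0) = 516.82×4 + 7.69×51 + 5.10×86 = 2067.28 + 392.19 + 438.6 = 2898.07
Index = 2330.17 / 2898.07 × 100 = 80.4042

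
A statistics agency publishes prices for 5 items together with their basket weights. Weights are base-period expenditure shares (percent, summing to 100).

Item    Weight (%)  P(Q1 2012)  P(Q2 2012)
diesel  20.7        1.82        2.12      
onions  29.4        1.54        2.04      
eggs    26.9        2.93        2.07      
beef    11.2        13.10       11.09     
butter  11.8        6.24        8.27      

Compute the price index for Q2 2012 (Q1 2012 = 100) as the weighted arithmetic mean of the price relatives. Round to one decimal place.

107.2

diesel: 20.7 × (2.12/1.82) = 20.7 × 1.164835 = 24.1121
onions: 29.4 × (2.04/1.54) = 29.4 × 1.324675 = 38.9455
eggs: 26.9 × (2.07/2.93) = 26.9 × 0.706485 = 19.0044
beef: 11.2 × (11.09/13.10) = 11.2 × 0.846565 = 9.4815
butter: 11.8 × (8.27/6.24) = 11.8 × 1.325321 = 15.6388
Index = Σ wᵢ·(p₁ᵢ/p₀ᵢ) = 24.1121 + 38.9455 + 19.0044 + 9.4815 + 15.6388 = 107.1823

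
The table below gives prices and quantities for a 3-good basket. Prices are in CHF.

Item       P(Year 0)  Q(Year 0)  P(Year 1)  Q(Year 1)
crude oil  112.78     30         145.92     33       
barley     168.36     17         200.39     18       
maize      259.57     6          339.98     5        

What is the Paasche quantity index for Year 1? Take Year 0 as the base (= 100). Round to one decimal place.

103.0

Paasche quantity index uses current-period prices as weights.
ΣP(Year 1)·Q(Year 1) = 145.92×33 + 200.39×18 + 339.98×5 = 4815.36 + 3607.02 + 1699.9 = 10122.28
ΣP(Year 1)·Q(Year 0) = 145.92×30 + 200.39×17 + 339.98×6 = 4377.6 + 3406.63 + 2039.88 = 9824.11
Index = 10122.28 / 9824.11 × 100 = 103.0351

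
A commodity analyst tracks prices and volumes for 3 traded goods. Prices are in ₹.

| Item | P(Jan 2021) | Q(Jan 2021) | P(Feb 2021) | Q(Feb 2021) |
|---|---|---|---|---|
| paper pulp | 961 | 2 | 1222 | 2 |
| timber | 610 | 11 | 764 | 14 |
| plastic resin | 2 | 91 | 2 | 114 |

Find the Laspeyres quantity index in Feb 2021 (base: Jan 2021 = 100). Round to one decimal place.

Laspeyres quantity index uses base-period prices as weights.
ΣP(Jan 2021)·Q(Feb 2021) = 961×2 + 610×14 + 2×114 = 1922 + 8540 + 228 = 10690
ΣP(Jan 2021)·Q(Jan 2021) = 961×2 + 610×11 + 2×91 = 1922 + 6710 + 182 = 8814
Index = 10690 / 8814 × 100 = 121.2843

121.3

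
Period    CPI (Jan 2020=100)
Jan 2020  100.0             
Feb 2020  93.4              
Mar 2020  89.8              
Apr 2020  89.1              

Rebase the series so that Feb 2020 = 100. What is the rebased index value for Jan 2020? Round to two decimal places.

107.07

Rebased(Jan 2020) = 100.0 / 93.4 × 100 = 107.0664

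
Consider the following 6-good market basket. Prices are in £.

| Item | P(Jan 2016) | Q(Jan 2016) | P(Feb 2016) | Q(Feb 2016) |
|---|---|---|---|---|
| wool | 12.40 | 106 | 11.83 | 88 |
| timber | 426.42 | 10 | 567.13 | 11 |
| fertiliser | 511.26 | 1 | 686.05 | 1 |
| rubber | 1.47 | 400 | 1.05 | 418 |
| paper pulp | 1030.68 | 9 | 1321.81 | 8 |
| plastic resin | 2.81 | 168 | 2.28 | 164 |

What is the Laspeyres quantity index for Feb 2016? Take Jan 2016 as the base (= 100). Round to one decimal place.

Laspeyres quantity index uses base-period prices as weights.
ΣP(Jan 2016)·Q(Feb 2016) = 12.40×88 + 426.42×11 + 511.26×1 + 1.47×418 + 1030.68×8 + 2.81×164 = 1091.2 + 4690.62 + 511.26 + 614.46 + 8245.44 + 460.84 = 15613.82
ΣP(Jan 2016)·Q(Jan 2016) = 12.40×106 + 426.42×10 + 511.26×1 + 1.47×400 + 1030.68×9 + 2.81×168 = 1314.4 + 4264.2 + 511.26 + 588 + 9276.12 + 472.08 = 16426.06
Index = 15613.82 / 16426.06 × 100 = 95.0552

95.1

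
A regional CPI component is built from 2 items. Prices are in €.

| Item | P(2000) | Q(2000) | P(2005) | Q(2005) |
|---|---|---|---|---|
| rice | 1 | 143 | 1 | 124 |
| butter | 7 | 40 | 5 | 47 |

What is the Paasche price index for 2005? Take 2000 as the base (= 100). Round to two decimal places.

Paasche price index uses current-period quantities as weights.
ΣP(2005)·Q(2005) = 1×124 + 5×47 = 124 + 235 = 359
ΣP(2000)·Q(2005) = 1×124 + 7×47 = 124 + 329 = 453
Index = 359 / 453 × 100 = 79.2494

79.25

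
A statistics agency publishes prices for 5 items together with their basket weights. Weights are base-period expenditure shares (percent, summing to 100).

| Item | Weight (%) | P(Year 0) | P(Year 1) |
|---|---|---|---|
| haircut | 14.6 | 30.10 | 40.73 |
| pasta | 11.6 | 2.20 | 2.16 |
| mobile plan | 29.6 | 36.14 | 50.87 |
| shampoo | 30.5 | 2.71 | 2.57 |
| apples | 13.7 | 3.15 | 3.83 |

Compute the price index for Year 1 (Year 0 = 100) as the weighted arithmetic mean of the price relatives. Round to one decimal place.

haircut: 14.6 × (40.73/30.10) = 14.6 × 1.353156 = 19.7561
pasta: 11.6 × (2.16/2.20) = 11.6 × 0.981818 = 11.3891
mobile plan: 29.6 × (50.87/36.14) = 29.6 × 1.407582 = 41.6644
shampoo: 30.5 × (2.57/2.71) = 30.5 × 0.948339 = 28.9244
apples: 13.7 × (3.83/3.15) = 13.7 × 1.215873 = 16.6575
Index = Σ wᵢ·(p₁ᵢ/p₀ᵢ) = 19.7561 + 11.3891 + 41.6644 + 28.9244 + 16.6575 = 118.3914

118.4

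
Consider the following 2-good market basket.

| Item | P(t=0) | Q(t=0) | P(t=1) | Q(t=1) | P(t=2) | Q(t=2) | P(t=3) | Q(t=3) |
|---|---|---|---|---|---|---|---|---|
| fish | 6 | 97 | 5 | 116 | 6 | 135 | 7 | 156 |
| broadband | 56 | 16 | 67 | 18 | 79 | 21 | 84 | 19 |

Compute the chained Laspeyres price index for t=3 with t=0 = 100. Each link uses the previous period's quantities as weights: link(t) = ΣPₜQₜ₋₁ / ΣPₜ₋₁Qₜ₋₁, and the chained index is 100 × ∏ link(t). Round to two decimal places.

Link t=0→t=1:
ΣP(t=1)Q(t=0) = 5×97 + 67×16 = 485 + 1072 = 1557
ΣP(t=0)Q(t=0) = 6×97 + 56×16 = 582 + 896 = 1478
link = 1557/1478 = 1.053451
Link t=1→t=2:
ΣP(t=2)Q(t=1) = 6×116 + 79×18 = 696 + 1422 = 2118
ΣP(t=1)Q(t=1) = 5×116 + 67×18 = 580 + 1206 = 1786
link = 2118/1786 = 1.185890
Link t=2→t=3:
ΣP(t=3)Q(t=2) = 7×135 + 84×21 = 945 + 1764 = 2709
ΣP(t=2)Q(t=2) = 6×135 + 79×21 = 810 + 1659 = 2469
link = 2709/2469 = 1.097205
Chained index = 100 × 1.053451 × 1.185890 × 1.097205 = 137.0713

137.07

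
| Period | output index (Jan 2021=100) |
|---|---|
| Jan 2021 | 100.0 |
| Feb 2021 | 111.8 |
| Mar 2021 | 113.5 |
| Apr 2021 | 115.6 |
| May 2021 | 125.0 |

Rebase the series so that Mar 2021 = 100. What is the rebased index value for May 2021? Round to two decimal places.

Rebased(May 2021) = 125.0 / 113.5 × 100 = 110.1322

110.13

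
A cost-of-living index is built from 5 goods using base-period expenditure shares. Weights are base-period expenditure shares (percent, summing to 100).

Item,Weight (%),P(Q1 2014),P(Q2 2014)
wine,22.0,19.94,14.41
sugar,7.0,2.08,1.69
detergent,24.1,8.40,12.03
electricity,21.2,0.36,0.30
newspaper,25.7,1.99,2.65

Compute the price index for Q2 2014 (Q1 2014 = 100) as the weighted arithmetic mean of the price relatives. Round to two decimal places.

wine: 22.0 × (14.41/19.94) = 22.0 × 0.722668 = 15.8987
sugar: 7.0 × (1.69/2.08) = 7.0 × 0.812500 = 5.6875
detergent: 24.1 × (12.03/8.40) = 24.1 × 1.432143 = 34.5146
electricity: 21.2 × (0.30/0.36) = 21.2 × 0.833333 = 17.6667
newspaper: 25.7 × (2.65/1.99) = 25.7 × 1.331658 = 34.2236
Index = Σ wᵢ·(p₁ᵢ/p₀ᵢ) = 15.8987 + 5.6875 + 34.5146 + 17.6667 + 34.2236 = 107.9911

107.99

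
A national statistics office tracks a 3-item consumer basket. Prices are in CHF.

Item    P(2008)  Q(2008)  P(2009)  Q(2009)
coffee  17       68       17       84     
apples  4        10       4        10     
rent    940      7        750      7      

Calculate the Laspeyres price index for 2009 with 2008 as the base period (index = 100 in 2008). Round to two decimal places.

82.90

Laspeyres price index uses base-period quantities as weights.
ΣP(2009)·Q(2008) = 17×68 + 4×10 + 750×7 = 1156 + 40 + 5250 = 6446
ΣP(2008)·Q(2008) = 17×68 + 4×10 + 940×7 = 1156 + 40 + 6580 = 7776
Index = 6446 / 7776 × 100 = 82.8961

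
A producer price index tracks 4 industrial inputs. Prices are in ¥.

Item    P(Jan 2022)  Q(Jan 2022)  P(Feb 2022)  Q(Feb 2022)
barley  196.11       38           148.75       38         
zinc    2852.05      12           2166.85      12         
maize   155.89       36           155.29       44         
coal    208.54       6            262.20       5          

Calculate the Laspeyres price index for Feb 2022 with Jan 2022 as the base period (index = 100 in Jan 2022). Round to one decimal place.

Laspeyres price index uses base-period quantities as weights.
ΣP(Feb 2022)·Q(Jan 2022) = 148.75×38 + 2166.85×12 + 155.29×36 + 262.20×6 = 5652.5 + 26002.2 + 5590.44 + 1573.2 = 38818.34
ΣP(Jan 2022)·Q(Jan 2022) = 196.11×38 + 2852.05×12 + 155.89×36 + 208.54×6 = 7452.18 + 34224.6 + 5612.04 + 1251.24 = 48540.06
Index = 38818.34 / 48540.06 × 100 = 79.9718

80.0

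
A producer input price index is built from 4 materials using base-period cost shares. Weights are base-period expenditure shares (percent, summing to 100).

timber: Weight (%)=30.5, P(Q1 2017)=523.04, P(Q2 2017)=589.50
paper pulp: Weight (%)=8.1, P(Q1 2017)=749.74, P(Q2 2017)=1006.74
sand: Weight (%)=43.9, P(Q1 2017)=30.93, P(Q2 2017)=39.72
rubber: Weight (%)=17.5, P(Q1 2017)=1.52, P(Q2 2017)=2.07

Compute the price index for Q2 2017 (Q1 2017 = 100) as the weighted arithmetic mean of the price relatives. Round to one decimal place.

timber: 30.5 × (589.50/523.04) = 30.5 × 1.127065 = 34.3755
paper pulp: 8.1 × (1006.74/749.74) = 8.1 × 1.342785 = 10.8766
sand: 43.9 × (39.72/30.93) = 43.9 × 1.284190 = 56.3759
rubber: 17.5 × (2.07/1.52) = 17.5 × 1.361842 = 23.8322
Index = Σ wᵢ·(p₁ᵢ/p₀ᵢ) = 34.3755 + 10.8766 + 56.3759 + 23.8322 = 125.4602

125.5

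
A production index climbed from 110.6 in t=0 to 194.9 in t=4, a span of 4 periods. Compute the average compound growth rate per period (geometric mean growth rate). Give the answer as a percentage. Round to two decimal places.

15.22%

Growth factor = (194.9/110.6)^(1/4) = (1.762206)^(1/4) = 1.152164
Growth rate = 1.152164 − 1 = 0.152164 = 15.2164%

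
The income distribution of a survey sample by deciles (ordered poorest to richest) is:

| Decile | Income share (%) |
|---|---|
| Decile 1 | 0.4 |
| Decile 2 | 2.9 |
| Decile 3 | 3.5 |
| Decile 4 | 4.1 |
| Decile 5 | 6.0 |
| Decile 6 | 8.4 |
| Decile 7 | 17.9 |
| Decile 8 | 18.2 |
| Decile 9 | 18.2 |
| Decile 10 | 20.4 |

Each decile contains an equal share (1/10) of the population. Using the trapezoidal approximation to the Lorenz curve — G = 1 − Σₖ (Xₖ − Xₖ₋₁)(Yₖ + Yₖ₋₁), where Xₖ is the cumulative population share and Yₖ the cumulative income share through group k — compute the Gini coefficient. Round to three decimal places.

Cumulative income shares Yₖ: 0.0040, 0.0330, 0.0680, 0.1090, 0.1690, 0.2530, 0.4320, 0.6140, 0.7960, 1.0000
Σ (Xₖ−Xₖ₋₁)(Yₖ+Yₖ₋₁) = (1/10)(0.0040+0.0000) + (1/10)(0.0330+0.0040) + (1/10)(0.0680+0.0330) + (1/10)(0.1090+0.0680) + (1/10)(0.1690+0.1090) + (1/10)(0.2530+0.1690) + (1/10)(0.4320+0.2530) + (1/10)(0.6140+0.4320) + (1/10)(0.7960+0.6140) + (1/10)(1.0000+0.7960)
  = 0.0004 + 0.0037 + 0.0101 + 0.0177 + 0.0278 + 0.0422 + 0.0685 + 0.1046 + 0.1410 + 0.1796 = 0.5956
G = 1 − 0.5956 = 0.4044

0.404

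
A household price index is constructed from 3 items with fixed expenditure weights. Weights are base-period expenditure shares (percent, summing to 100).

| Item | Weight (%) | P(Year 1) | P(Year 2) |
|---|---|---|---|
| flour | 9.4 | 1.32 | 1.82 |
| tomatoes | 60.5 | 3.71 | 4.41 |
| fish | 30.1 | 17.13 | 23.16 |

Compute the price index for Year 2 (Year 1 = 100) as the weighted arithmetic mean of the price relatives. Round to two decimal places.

flour: 9.4 × (1.82/1.32) = 9.4 × 1.378788 = 12.9606
tomatoes: 60.5 × (4.41/3.71) = 60.5 × 1.188679 = 71.9151
fish: 30.1 × (23.16/17.13) = 30.1 × 1.352014 = 40.6956
Index = Σ wᵢ·(p₁ᵢ/p₀ᵢ) = 12.9606 + 71.9151 + 40.6956 = 125.5713

125.57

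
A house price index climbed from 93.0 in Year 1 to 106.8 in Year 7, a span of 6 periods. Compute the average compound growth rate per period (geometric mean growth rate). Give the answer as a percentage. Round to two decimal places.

2.33%

Growth factor = (106.8/93.0)^(1/6) = (1.148387)^(1/6) = 1.023328
Growth rate = 1.023328 − 1 = 0.023328 = 2.3328%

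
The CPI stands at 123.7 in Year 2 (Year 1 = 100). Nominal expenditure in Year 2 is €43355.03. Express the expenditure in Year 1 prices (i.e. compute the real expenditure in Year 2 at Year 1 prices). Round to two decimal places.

Real = Nominal ÷ (Index/100) = 43355.03 ÷ (123.7/100)
     = 43355.03 ÷ 1.237 = 35048.5287

35048.53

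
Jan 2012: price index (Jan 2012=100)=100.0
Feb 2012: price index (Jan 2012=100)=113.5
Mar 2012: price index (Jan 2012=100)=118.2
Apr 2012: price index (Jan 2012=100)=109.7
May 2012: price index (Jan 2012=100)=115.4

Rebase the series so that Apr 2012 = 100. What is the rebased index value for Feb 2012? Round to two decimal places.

103.46

Rebased(Feb 2012) = 113.5 / 109.7 × 100 = 103.4640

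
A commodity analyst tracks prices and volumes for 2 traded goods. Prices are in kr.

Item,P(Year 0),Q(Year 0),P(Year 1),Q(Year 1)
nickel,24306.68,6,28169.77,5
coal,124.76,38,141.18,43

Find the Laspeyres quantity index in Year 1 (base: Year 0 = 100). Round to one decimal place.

Laspeyres quantity index uses base-period prices as weights.
ΣP(Year 0)·Q(Year 1) = 24306.68×5 + 124.76×43 = 121533.4 + 5364.68 = 126898.08
ΣP(Year 0)·Q(Year 0) = 24306.68×6 + 124.76×38 = 145840.08 + 4740.88 = 150580.96
Index = 126898.08 / 150580.96 × 100 = 84.2723

84.3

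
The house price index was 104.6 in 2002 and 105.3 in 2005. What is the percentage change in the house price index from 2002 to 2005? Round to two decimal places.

Change = (105.3 − 104.6) / 104.6 × 100
       = 0.7 / 104.6 × 100 = 0.6692%

0.67%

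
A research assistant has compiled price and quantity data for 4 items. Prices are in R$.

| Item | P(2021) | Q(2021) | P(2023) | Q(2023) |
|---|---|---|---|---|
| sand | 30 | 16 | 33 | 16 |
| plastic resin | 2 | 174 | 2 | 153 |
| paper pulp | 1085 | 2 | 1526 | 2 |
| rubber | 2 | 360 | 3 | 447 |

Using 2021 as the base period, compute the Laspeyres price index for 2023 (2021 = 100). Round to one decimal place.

134.7

Laspeyres price index uses base-period quantities as weights.
ΣP(2023)·Q(2021) = 33×16 + 2×174 + 1526×2 + 3×360 = 528 + 348 + 3052 + 1080 = 5008
ΣP(2021)·Q(2021) = 30×16 + 2×174 + 1085×2 + 2×360 = 480 + 348 + 2170 + 720 = 3718
Index = 5008 / 3718 × 100 = 134.6961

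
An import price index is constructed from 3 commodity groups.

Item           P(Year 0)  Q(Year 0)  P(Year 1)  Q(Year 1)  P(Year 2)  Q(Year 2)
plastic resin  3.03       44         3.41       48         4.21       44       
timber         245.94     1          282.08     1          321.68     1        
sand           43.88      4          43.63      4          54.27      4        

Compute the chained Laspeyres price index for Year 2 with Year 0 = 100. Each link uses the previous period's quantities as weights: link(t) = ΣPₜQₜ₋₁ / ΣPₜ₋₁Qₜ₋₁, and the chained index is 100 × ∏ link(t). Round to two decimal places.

130.60

Link Year 0→Year 1:
ΣP(Year 1)Q(Year 0) = 3.41×44 + 282.08×1 + 43.63×4 = 150.04 + 282.08 + 174.52 = 606.64
ΣP(Year 0)Q(Year 0) = 3.03×44 + 245.94×1 + 43.88×4 = 133.32 + 245.94 + 175.52 = 554.78
link = 606.64/554.78 = 1.093478
Link Year 1→Year 2:
ΣP(Year 2)Q(Year 1) = 4.21×48 + 321.68×1 + 54.27×4 = 202.08 + 321.68 + 217.08 = 740.84
ΣP(Year 1)Q(Year 1) = 3.41×48 + 282.08×1 + 43.63×4 = 163.68 + 282.08 + 174.52 = 620.28
link = 740.84/620.28 = 1.194364
Chained index = 100 × 1.093478 × 1.194364 = 130.6011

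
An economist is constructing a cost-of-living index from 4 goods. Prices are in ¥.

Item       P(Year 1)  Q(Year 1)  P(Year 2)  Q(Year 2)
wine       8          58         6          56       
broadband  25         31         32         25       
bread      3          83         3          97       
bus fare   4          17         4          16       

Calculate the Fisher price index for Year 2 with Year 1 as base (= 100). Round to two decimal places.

105.45

Laspeyres component (base-period weights):
ΣP(Year 2)Q(Year 1) = 6×58 + 32×31 + 3×83 + 4×17 = 348 + 992 + 249 + 68 = 1657
ΣP(Year 1)Q(Year 1) = 8×58 + 25×31 + 3×83 + 4×17 = 464 + 775 + 249 + 68 = 1556
L = 1657 / 1556 × 100 = 106.4910
Paasche component (current-period weights):
ΣP(Year 2)Q(Year 2) = 6×56 + 32×25 + 3×97 + 4×16 = 336 + 800 + 291 + 64 = 1491
ΣP(Year 1)Q(Year 2) = 8×56 + 25×25 + 3×97 + 4×16 = 448 + 625 + 291 + 64 = 1428
P = 1491 / 1428 × 100 = 104.4118
Fisher = √(L × P) = √(106.4910 × 104.4118) = 105.4463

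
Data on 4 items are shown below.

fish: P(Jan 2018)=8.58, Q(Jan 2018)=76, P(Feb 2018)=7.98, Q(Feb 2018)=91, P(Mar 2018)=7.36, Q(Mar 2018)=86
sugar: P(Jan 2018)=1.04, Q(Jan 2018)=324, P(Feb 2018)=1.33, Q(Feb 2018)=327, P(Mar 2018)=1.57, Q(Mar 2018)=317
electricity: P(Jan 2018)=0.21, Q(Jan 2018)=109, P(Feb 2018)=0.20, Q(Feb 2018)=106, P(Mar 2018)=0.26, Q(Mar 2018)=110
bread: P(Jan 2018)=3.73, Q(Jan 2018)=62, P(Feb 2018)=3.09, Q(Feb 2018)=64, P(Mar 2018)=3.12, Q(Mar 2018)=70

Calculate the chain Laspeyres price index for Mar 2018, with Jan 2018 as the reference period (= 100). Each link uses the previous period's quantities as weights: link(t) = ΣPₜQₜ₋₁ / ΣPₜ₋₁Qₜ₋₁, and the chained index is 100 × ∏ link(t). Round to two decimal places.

Link Jan 2018→Feb 2018:
ΣP(Feb 2018)Q(Jan 2018) = 7.98×76 + 1.33×324 + 0.20×109 + 3.09×62 = 606.48 + 430.92 + 21.8 + 191.58 = 1250.78
ΣP(Jan 2018)Q(Jan 2018) = 8.58×76 + 1.04×324 + 0.21×109 + 3.73×62 = 652.08 + 336.96 + 22.89 + 231.26 = 1243.19
link = 1250.78/1243.19 = 1.006105
Link Feb 2018→Mar 2018:
ΣP(Mar 2018)Q(Feb 2018) = 7.36×91 + 1.57×327 + 0.26×106 + 3.12×64 = 669.76 + 513.39 + 27.56 + 199.68 = 1410.39
ΣP(Feb 2018)Q(Feb 2018) = 7.98×91 + 1.33×327 + 0.20×106 + 3.09×64 = 726.18 + 434.91 + 21.2 + 197.76 = 1380.05
link = 1410.39/1380.05 = 1.021985
Chained index = 100 × 1.006105 × 1.021985 = 102.8224

102.82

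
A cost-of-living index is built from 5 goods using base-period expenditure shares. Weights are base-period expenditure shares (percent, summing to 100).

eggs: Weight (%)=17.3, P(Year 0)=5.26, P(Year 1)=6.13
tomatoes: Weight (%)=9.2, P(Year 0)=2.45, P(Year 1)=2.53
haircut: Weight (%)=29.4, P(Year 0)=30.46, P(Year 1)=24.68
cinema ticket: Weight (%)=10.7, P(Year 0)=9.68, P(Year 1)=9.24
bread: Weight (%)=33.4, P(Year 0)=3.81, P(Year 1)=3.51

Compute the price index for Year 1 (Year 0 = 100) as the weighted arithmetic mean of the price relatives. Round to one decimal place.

eggs: 17.3 × (6.13/5.26) = 17.3 × 1.165399 = 20.1614
tomatoes: 9.2 × (2.53/2.45) = 9.2 × 1.032653 = 9.5004
haircut: 29.4 × (24.68/30.46) = 29.4 × 0.810243 = 23.8211
cinema ticket: 10.7 × (9.24/9.68) = 10.7 × 0.954545 = 10.2136
bread: 33.4 × (3.51/3.81) = 33.4 × 0.921260 = 30.7701
Index = Σ wᵢ·(p₁ᵢ/p₀ᵢ) = 20.1614 + 9.5004 + 23.8211 + 10.2136 + 30.7701 = 94.4667

94.5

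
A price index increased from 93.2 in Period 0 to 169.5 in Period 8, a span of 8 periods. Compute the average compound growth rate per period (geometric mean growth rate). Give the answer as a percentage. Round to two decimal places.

7.76%

Growth factor = (169.5/93.2)^(1/8) = (1.818670)^(1/8) = 1.077629
Growth rate = 1.077629 − 1 = 0.077629 = 7.7629%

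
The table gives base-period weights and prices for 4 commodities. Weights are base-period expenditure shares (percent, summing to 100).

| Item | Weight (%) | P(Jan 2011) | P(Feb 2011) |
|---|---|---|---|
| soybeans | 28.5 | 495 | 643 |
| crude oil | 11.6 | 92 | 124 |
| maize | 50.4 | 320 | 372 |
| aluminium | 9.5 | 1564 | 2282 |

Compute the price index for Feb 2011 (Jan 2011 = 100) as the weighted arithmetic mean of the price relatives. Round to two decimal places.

soybeans: 28.5 × (643/495) = 28.5 × 1.298990 = 37.0212
crude oil: 11.6 × (124/92) = 11.6 × 1.347826 = 15.6348
maize: 50.4 × (372/320) = 50.4 × 1.162500 = 58.5900
aluminium: 9.5 × (2282/1564) = 9.5 × 1.459079 = 13.8613
Index = Σ wᵢ·(p₁ᵢ/p₀ᵢ) = 37.0212 + 15.6348 + 58.5900 + 13.8613 = 125.1072

125.11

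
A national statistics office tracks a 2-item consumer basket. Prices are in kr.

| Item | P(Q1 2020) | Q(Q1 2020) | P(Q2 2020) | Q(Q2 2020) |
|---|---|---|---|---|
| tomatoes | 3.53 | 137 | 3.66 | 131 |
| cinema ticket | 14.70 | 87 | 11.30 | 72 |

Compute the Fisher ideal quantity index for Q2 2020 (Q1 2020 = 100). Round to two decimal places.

86.69

Laspeyres component (base-period weights):
ΣP(Q1 2020)Q(Q2 2020) = 3.53×131 + 14.70×72 = 462.43 + 1058.4 = 1520.83
ΣP(Q1 2020)Q(Q1 2020) = 3.53×137 + 14.70×87 = 483.61 + 1278.9 = 1762.51
L = 1520.83 / 1762.51 × 100 = 86.2877
Paasche component (current-period weights):
ΣP(Q2 2020)Q(Q2 2020) = 3.66×131 + 11.30×72 = 479.46 + 813.6 = 1293.06
ΣP(Q2 2020)Q(Q1 2020) = 3.66×137 + 11.30×87 = 501.42 + 983.1 = 1484.52
P = 1293.06 / 1484.52 × 100 = 87.1029
Fisher = √(L × P) = √(86.2877 × 87.1029) = 86.6944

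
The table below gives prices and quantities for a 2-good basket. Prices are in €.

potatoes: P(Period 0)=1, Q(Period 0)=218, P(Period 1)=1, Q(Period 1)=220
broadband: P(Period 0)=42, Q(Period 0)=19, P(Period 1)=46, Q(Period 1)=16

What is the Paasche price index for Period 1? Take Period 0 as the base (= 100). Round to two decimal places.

107.17

Paasche price index uses current-period quantities as weights.
ΣP(Period 1)·Q(Period 1) = 1×220 + 46×16 = 220 + 736 = 956
ΣP(Period 0)·Q(Period 1) = 1×220 + 42×16 = 220 + 672 = 892
Index = 956 / 892 × 100 = 107.1749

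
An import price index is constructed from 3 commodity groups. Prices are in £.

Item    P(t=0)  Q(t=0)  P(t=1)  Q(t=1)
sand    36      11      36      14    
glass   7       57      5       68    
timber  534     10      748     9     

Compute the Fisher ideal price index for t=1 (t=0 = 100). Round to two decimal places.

Laspeyres component (base-period weights):
ΣP(t=1)Q(t=0) = 36×11 + 5×57 + 748×10 = 396 + 285 + 7480 = 8161
ΣP(t=0)Q(t=0) = 36×11 + 7×57 + 534×10 = 396 + 399 + 5340 = 6135
L = 8161 / 6135 × 100 = 133.0236
Paasche component (current-period weights):
ΣP(t=1)Q(t=1) = 36×14 + 5×68 + 748×9 = 504 + 340 + 6732 = 7576
ΣP(t=0)Q(t=1) = 36×14 + 7×68 + 534×9 = 504 + 476 + 4806 = 5786
P = 7576 / 5786 × 100 = 130.9367
Fisher = √(L × P) = √(133.0236 × 130.9367) = 131.9761

131.98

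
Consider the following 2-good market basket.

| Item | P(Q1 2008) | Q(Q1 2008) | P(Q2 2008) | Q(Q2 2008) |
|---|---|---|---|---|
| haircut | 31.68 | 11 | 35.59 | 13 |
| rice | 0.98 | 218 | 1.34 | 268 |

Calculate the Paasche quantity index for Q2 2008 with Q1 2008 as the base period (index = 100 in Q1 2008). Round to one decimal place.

Paasche quantity index uses current-period prices as weights.
ΣP(Q2 2008)·Q(Q2 2008) = 35.59×13 + 1.34×268 = 462.67 + 359.12 = 821.79
ΣP(Q2 2008)·Q(Q1 2008) = 35.59×11 + 1.34×218 = 391.49 + 292.12 = 683.61
Index = 821.79 / 683.61 × 100 = 120.2133

120.2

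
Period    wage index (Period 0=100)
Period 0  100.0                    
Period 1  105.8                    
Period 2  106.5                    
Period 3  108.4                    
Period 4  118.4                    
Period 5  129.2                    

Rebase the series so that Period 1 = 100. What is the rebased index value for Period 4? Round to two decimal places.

Rebased(Period 4) = 118.4 / 105.8 × 100 = 111.9093

111.91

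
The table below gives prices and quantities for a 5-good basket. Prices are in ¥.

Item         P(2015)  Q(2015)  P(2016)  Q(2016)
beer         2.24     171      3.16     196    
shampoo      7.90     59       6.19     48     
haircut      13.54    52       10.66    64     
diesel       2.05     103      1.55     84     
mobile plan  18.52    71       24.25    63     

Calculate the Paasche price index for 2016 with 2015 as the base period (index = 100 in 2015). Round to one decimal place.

Paasche price index uses current-period quantities as weights.
ΣP(2016)·Q(2016) = 3.16×196 + 6.19×48 + 10.66×64 + 1.55×84 + 24.25×63 = 619.36 + 297.12 + 682.24 + 130.2 + 1527.75 = 3256.67
ΣP(2015)·Q(2016) = 2.24×196 + 7.90×48 + 13.54×64 + 2.05×84 + 18.52×63 = 439.04 + 379.2 + 866.56 + 172.2 + 1166.76 = 3023.76
Index = 3256.67 / 3023.76 × 100 = 107.7027

107.7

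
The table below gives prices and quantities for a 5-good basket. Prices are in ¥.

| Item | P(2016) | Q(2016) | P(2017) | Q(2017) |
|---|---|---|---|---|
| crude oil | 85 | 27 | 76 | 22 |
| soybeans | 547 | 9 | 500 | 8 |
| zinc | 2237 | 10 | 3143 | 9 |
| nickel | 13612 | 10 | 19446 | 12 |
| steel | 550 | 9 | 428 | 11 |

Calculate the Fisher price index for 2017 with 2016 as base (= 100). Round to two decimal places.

Laspeyres component (base-period weights):
ΣP(2017)Q(2016) = 76×27 + 500×9 + 3143×10 + 19446×10 + 428×9 = 2052 + 4500 + 31430 + 194460 + 3852 = 236294
ΣP(2016)Q(2016) = 85×27 + 547×9 + 2237×10 + 13612×10 + 550×9 = 2295 + 4923 + 22370 + 136120 + 4950 = 170658
L = 236294 / 170658 × 100 = 138.4605
Paasche component (current-period weights):
ΣP(2017)Q(2017) = 76×22 + 500×8 + 3143×9 + 19446×12 + 428×11 = 1672 + 4000 + 28287 + 233352 + 4708 = 272019
ΣP(2016)Q(2017) = 85×22 + 547×8 + 2237×9 + 13612×12 + 550×11 = 1870 + 4376 + 20133 + 163344 + 6050 = 195773
P = 272019 / 195773 × 100 = 138.9461
Fisher = √(L × P) = √(138.4605 × 138.9461) = 138.7031

138.70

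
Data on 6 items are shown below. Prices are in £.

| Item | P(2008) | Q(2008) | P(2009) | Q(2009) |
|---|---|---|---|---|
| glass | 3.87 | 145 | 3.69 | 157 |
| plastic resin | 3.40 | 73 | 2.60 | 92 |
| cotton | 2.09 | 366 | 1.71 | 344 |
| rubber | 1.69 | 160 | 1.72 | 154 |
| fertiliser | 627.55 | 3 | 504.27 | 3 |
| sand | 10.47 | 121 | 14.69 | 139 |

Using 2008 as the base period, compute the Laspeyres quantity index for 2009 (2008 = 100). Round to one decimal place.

104.9

Laspeyres quantity index uses base-period prices as weights.
ΣP(2008)·Q(2009) = 3.87×157 + 3.40×92 + 2.09×344 + 1.69×154 + 627.55×3 + 10.47×139 = 607.59 + 312.8 + 718.96 + 260.26 + 1882.65 + 1455.33 = 5237.59
ΣP(2008)·Q(2008) = 3.87×145 + 3.40×73 + 2.09×366 + 1.69×160 + 627.55×3 + 10.47×121 = 561.15 + 248.2 + 764.94 + 270.4 + 1882.65 + 1266.87 = 4994.21
Index = 5237.59 / 4994.21 × 100 = 104.8732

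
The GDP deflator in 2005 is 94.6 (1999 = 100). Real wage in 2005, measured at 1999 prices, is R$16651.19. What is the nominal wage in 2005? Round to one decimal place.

Nominal = Real × (Index/100) = 16651.19 × (94.6/100)
        = 16651.19 × 0.946 = 15752.0257

15752.0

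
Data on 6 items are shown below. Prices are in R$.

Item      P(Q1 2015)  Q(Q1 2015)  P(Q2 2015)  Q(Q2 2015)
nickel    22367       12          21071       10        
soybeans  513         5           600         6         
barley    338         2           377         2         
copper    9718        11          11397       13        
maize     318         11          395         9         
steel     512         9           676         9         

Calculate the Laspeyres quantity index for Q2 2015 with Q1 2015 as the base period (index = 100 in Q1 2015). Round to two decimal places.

Laspeyres quantity index uses base-period prices as weights.
ΣP(Q1 2015)·Q(Q2 2015) = 22367×10 + 513×6 + 338×2 + 9718×13 + 318×9 + 512×9 = 223670 + 3078 + 676 + 126334 + 2862 + 4608 = 361228
ΣP(Q1 2015)·Q(Q1 2015) = 22367×12 + 513×5 + 338×2 + 9718×11 + 318×11 + 512×9 = 268404 + 2565 + 676 + 106898 + 3498 + 4608 = 386649
Index = 361228 / 386649 × 100 = 93.4253

93.43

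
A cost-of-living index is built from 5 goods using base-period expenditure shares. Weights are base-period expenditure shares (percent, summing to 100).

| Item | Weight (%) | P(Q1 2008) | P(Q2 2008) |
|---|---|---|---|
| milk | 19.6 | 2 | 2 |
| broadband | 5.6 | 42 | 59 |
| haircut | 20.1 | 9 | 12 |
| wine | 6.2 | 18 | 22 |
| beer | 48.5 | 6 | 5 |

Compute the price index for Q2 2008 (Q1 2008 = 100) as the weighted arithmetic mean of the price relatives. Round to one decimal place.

102.3

milk: 19.6 × (2/2) = 19.6 × 1.000000 = 19.6000
broadband: 5.6 × (59/42) = 5.6 × 1.404762 = 7.8667
haircut: 20.1 × (12/9) = 20.1 × 1.333333 = 26.8000
wine: 6.2 × (22/18) = 6.2 × 1.222222 = 7.5778
beer: 48.5 × (5/6) = 48.5 × 0.833333 = 40.4167
Index = Σ wᵢ·(p₁ᵢ/p₀ᵢ) = 19.6000 + 7.8667 + 26.8000 + 7.5778 + 40.4167 = 102.2611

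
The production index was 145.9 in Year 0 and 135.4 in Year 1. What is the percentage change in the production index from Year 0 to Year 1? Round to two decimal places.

-7.20%

Change = (135.4 − 145.9) / 145.9 × 100
       = -10.5 / 145.9 × 100 = -7.1967%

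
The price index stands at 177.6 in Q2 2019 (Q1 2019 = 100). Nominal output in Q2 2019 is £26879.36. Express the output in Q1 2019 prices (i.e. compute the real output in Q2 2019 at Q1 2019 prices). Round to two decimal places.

Real = Nominal ÷ (Index/100) = 26879.36 ÷ (177.6/100)
     = 26879.36 ÷ 1.776 = 15134.7748

15134.77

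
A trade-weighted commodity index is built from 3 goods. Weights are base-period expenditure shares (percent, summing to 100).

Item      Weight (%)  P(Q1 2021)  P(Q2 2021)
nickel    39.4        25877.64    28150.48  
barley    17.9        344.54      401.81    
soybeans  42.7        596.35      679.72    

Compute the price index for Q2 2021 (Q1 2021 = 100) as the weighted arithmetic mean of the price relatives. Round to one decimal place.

112.4

nickel: 39.4 × (28150.48/25877.64) = 39.4 × 1.087830 = 42.8605
barley: 17.9 × (401.81/344.54) = 17.9 × 1.166222 = 20.8754
soybeans: 42.7 × (679.72/596.35) = 42.7 × 1.139800 = 48.6695
Index = Σ wᵢ·(p₁ᵢ/p₀ᵢ) = 42.8605 + 20.8754 + 48.6695 = 112.4054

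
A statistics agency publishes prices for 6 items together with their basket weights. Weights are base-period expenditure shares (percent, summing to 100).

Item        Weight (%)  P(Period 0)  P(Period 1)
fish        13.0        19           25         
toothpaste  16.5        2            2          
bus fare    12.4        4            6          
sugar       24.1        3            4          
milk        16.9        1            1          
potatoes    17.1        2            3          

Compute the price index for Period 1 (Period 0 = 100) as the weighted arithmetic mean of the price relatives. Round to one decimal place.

fish: 13.0 × (25/19) = 13.0 × 1.315789 = 17.1053
toothpaste: 16.5 × (2/2) = 16.5 × 1.000000 = 16.5000
bus fare: 12.4 × (6/4) = 12.4 × 1.500000 = 18.6000
sugar: 24.1 × (4/3) = 24.1 × 1.333333 = 32.1333
milk: 16.9 × (1/1) = 16.9 × 1.000000 = 16.9000
potatoes: 17.1 × (3/2) = 17.1 × 1.500000 = 25.6500
Index = Σ wᵢ·(p₁ᵢ/p₀ᵢ) = 17.1053 + 16.5000 + 18.6000 + 32.1333 + 16.9000 + 25.6500 = 126.8886

126.9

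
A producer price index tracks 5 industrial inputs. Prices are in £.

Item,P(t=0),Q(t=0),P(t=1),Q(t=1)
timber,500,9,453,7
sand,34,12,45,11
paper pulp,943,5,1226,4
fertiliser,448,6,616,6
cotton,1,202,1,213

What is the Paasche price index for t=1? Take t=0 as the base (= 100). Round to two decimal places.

118.32

Paasche price index uses current-period quantities as weights.
ΣP(t=1)·Q(t=1) = 453×7 + 45×11 + 1226×4 + 616×6 + 1×213 = 3171 + 495 + 4904 + 3696 + 213 = 12479
ΣP(t=0)·Q(t=1) = 500×7 + 34×11 + 943×4 + 448×6 + 1×213 = 3500 + 374 + 3772 + 2688 + 213 = 10547
Index = 12479 / 10547 × 100 = 118.3180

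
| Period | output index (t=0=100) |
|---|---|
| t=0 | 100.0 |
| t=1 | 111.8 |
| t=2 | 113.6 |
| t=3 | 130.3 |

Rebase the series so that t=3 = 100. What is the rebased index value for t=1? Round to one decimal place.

85.8

Rebased(t=1) = 111.8 / 130.3 × 100 = 85.8020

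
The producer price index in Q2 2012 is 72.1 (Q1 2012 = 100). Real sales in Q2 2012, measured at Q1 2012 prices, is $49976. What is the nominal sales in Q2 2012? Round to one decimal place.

Nominal = Real × (Index/100) = 49976 × (72.1/100)
        = 49976 × 0.721 = 36032.6960

36032.7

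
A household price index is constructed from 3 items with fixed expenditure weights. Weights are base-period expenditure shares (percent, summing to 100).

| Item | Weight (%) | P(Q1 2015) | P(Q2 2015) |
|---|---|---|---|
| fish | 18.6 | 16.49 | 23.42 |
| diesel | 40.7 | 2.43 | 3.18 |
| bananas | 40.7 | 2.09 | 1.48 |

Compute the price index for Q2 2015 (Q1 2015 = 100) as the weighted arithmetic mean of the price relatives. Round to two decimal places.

fish: 18.6 × (23.42/16.49) = 18.6 × 1.420255 = 26.4167
diesel: 40.7 × (3.18/2.43) = 40.7 × 1.308642 = 53.2617
bananas: 40.7 × (1.48/2.09) = 40.7 × 0.708134 = 28.8211
Index = Σ wᵢ·(p₁ᵢ/p₀ᵢ) = 26.4167 + 53.2617 + 28.8211 = 108.4995

108.50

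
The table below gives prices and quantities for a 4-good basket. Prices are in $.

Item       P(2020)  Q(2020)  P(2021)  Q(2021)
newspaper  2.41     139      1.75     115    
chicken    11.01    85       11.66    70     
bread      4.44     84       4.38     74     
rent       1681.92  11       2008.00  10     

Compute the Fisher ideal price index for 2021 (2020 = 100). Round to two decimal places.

117.66

Laspeyres component (base-period weights):
ΣP(2021)Q(2020) = 1.75×139 + 11.66×85 + 4.38×84 + 2008.00×11 = 243.25 + 991.1 + 367.92 + 22088 = 23690.27
ΣP(2020)Q(2020) = 2.41×139 + 11.01×85 + 4.44×84 + 1681.92×11 = 334.99 + 935.85 + 372.96 + 18501.12 = 20144.92
L = 23690.27 / 20144.92 × 100 = 117.5992
Paasche component (current-period weights):
ΣP(2021)Q(2021) = 1.75×115 + 11.66×70 + 4.38×74 + 2008.00×10 = 201.25 + 816.2 + 324.12 + 20080 = 21421.57
ΣP(2020)Q(2021) = 2.41×115 + 11.01×70 + 4.44×74 + 1681.92×10 = 277.15 + 770.7 + 328.56 + 16819.2 = 18195.61
P = 21421.57 / 18195.61 × 100 = 117.7293
Fisher = √(L × P) = √(117.5992 × 117.7293) = 117.6643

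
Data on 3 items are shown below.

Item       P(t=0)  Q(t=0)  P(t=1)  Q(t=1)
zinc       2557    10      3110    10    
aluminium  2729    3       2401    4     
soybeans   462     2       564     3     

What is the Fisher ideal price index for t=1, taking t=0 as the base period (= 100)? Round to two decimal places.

112.82

Laspeyres component (base-period weights):
ΣP(t=1)Q(t=0) = 3110×10 + 2401×3 + 564×2 = 31100 + 7203 + 1128 = 39431
ΣP(t=0)Q(t=0) = 2557×10 + 2729×3 + 462×2 = 25570 + 8187 + 924 = 34681
L = 39431 / 34681 × 100 = 113.6963
Paasche component (current-period weights):
ΣP(t=1)Q(t=1) = 3110×10 + 2401×4 + 564×3 = 31100 + 9604 + 1692 = 42396
ΣP(t=0)Q(t=1) = 2557×10 + 2729×4 + 462×3 = 25570 + 10916 + 1386 = 37872
P = 42396 / 37872 × 100 = 111.9455
Fisher = √(L × P) = √(113.6963 × 111.9455) = 112.8175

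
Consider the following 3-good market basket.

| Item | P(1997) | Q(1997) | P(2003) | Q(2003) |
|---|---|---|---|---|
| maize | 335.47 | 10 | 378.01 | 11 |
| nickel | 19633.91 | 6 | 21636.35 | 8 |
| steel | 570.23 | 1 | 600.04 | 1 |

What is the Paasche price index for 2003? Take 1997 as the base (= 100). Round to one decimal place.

Paasche price index uses current-period quantities as weights.
ΣP(2003)·Q(2003) = 378.01×11 + 21636.35×8 + 600.04×1 = 4158.11 + 173090.8 + 600.04 = 177848.95
ΣP(1997)·Q(2003) = 335.47×11 + 19633.91×8 + 570.23×1 = 3690.17 + 157071.28 + 570.23 = 161331.68
Index = 177848.95 / 161331.68 × 100 = 110.2381

110.2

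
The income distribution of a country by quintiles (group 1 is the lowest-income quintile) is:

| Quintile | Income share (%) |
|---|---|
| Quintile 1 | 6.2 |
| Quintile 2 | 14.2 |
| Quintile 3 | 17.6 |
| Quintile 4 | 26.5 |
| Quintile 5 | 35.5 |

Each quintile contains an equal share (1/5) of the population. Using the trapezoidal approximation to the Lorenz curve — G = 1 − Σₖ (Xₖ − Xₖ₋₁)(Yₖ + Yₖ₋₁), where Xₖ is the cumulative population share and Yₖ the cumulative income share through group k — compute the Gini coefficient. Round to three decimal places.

0.284

Cumulative income shares Yₖ: 0.0620, 0.2040, 0.3800, 0.6450, 1.0000
Σ (Xₖ−Xₖ₋₁)(Yₖ+Yₖ₋₁) = (1/5)(0.0620+0.0000) + (1/5)(0.2040+0.0620) + (1/5)(0.3800+0.2040) + (1/5)(0.6450+0.3800) + (1/5)(1.0000+0.6450)
  = 0.0124 + 0.0532 + 0.1168 + 0.2050 + 0.3290 = 0.7164
G = 1 − 0.7164 = 0.2836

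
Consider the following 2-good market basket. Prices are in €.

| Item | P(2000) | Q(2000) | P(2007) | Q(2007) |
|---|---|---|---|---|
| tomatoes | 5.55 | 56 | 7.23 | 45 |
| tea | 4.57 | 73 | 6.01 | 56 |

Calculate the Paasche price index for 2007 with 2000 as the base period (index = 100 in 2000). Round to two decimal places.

130.90

Paasche price index uses current-period quantities as weights.
ΣP(2007)·Q(2007) = 7.23×45 + 6.01×56 = 325.35 + 336.56 = 661.91
ΣP(2000)·Q(2007) = 5.55×45 + 4.57×56 = 249.75 + 255.92 = 505.67
Index = 661.91 / 505.67 × 100 = 130.8976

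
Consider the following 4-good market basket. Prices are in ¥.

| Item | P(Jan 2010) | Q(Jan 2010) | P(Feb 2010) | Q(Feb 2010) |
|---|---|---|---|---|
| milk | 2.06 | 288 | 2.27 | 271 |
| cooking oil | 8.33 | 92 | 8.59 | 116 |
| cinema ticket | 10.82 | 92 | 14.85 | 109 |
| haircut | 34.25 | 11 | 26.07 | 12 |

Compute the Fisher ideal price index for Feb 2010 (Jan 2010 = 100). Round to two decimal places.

Laspeyres component (base-period weights):
ΣP(Feb 2010)Q(Jan 2010) = 2.27×288 + 8.59×92 + 14.85×92 + 26.07×11 = 653.76 + 790.28 + 1366.2 + 286.77 = 3097.01
ΣP(Jan 2010)Q(Jan 2010) = 2.06×288 + 8.33×92 + 10.82×92 + 34.25×11 = 593.28 + 766.36 + 995.44 + 376.75 = 2731.83
L = 3097.01 / 2731.83 × 100 = 113.3676
Paasche component (current-period weights):
ΣP(Feb 2010)Q(Feb 2010) = 2.27×271 + 8.59×116 + 14.85×109 + 26.07×12 = 615.17 + 996.44 + 1618.65 + 312.84 = 3543.1
ΣP(Jan 2010)Q(Feb 2010) = 2.06×271 + 8.33×116 + 10.82×109 + 34.25×12 = 558.26 + 966.28 + 1179.38 + 411 = 3114.92
P = 3543.1 / 3114.92 × 100 = 113.7461
Fisher = √(L × P) = √(113.3676 × 113.7461) = 113.5567

113.56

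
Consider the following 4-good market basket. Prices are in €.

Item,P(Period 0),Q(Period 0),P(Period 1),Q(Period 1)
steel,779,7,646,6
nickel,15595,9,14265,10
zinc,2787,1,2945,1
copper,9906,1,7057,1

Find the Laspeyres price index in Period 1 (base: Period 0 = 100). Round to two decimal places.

90.16

Laspeyres price index uses base-period quantities as weights.
ΣP(Period 1)·Q(Period 0) = 646×7 + 14265×9 + 2945×1 + 7057×1 = 4522 + 128385 + 2945 + 7057 = 142909
ΣP(Period 0)·Q(Period 0) = 779×7 + 15595×9 + 2787×1 + 9906×1 = 5453 + 140355 + 2787 + 9906 = 158501
Index = 142909 / 158501 × 100 = 90.1628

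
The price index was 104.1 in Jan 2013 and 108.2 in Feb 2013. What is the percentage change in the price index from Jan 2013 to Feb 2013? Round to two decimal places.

Change = (108.2 − 104.1) / 104.1 × 100
       = 4.1 / 104.1 × 100 = 3.9385%

3.94%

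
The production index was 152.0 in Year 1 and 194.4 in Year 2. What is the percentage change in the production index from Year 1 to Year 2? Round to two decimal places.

27.89%

Change = (194.4 − 152.0) / 152.0 × 100
       = 42.4 / 152.0 × 100 = 27.8947%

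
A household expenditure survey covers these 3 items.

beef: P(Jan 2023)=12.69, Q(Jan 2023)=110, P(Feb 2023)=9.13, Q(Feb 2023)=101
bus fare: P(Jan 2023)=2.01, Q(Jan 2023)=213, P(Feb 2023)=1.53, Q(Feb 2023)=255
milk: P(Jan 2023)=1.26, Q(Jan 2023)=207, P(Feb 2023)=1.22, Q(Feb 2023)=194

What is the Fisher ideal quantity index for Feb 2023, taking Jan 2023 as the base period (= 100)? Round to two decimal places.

97.83

Laspeyres component (base-period weights):
ΣP(Jan 2023)Q(Feb 2023) = 12.69×101 + 2.01×255 + 1.26×194 = 1281.69 + 512.55 + 244.44 = 2038.68
ΣP(Jan 2023)Q(Jan 2023) = 12.69×110 + 2.01×213 + 1.26×207 = 1395.9 + 428.13 + 260.82 = 2084.85
L = 2038.68 / 2084.85 × 100 = 97.7855
Paasche component (current-period weights):
ΣP(Feb 2023)Q(Feb 2023) = 9.13×101 + 1.53×255 + 1.22×194 = 922.13 + 390.15 + 236.68 = 1548.96
ΣP(Feb 2023)Q(Jan 2023) = 9.13×110 + 1.53×213 + 1.22×207 = 1004.3 + 325.89 + 252.54 = 1582.73
P = 1548.96 / 1582.73 × 100 = 97.8663
Fisher = √(L × P) = √(97.7855 × 97.8663) = 97.8259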